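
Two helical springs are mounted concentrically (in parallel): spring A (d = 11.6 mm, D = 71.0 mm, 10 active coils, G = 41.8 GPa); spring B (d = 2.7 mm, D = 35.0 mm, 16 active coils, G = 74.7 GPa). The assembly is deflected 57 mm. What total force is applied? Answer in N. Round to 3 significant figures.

1550 N

k_A = Gd⁴/(8D³N_a) = (41.8×10³)(11.6⁴)/(8·71.0³·10) = 26.433 N/mm
k_B = Gd⁴/(8D³N_a) = (74.7×10³)(2.7⁴)/(8·35.0³·16) = 0.72337 N/mm
Parallel: k_eq = 26.433 + 0.72337 = 27.156 N/mm
F = k_eq·δ = 27.156·57 = 1547.9 N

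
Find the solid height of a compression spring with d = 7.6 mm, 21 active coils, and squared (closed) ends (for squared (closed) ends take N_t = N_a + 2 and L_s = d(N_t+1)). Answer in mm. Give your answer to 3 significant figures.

squared (closed) ends: N_t = N_a + 2 = 21 + 2 = 23
L_s = d·(N_t+1) = 7.6 × 24 = 182.4 mm

182 mm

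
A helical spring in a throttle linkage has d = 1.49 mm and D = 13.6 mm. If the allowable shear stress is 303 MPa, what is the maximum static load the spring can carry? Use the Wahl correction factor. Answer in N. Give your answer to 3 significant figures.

25.0 N

C = D/d = 13.6/1.49 = 9.1275
K_W = (4C−1)/(4C−4) + 0.615/C = 35.510/32.510 + 0.0674 = 1.1597
τ_max = K·8FD/(πd³) → F_max = τ_allow·πd³/(8DK)
F_max = 303·π·1.49³/(8·13.6·1.1597) = 3148.8/126.17 = 24.957 N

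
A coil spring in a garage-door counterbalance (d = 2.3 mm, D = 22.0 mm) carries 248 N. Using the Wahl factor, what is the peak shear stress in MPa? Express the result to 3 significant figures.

1320 MPa

Spring index C = D/d = 22.0/2.3 = 9.5652
K_W = (4C−1)/(4C−4) + 0.615/C = 37.261/34.261 + 0.0643 = 1.1519
τ₀ = 8FD/(πd³) = 8·248·22.0/(π·2.3³) = 43648/38.224 = 1141.9 MPa
τ_max = K·τ₀ = 1.1519 × 1141.9 = 1315.3 MPa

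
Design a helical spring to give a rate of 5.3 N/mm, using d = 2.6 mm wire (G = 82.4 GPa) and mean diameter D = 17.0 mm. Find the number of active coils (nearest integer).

N_a = Gd⁴/(8D³k) = (82.4×10³ × 2.6⁴)/(8 × 17.0³ × 5.3)
    = 3.76548e+06 / 208311 = 18.08 → 18 coils

18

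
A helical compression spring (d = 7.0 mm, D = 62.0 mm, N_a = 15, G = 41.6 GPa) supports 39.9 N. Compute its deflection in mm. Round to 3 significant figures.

11.4 mm

k = Gd⁴/(8D³N_a) = (41.6×10³)(7.0⁴)/(8·62.0³·15) = 3.4924 N/mm
δ = F/k = 39.9 / 3.4924 = 11.425 mm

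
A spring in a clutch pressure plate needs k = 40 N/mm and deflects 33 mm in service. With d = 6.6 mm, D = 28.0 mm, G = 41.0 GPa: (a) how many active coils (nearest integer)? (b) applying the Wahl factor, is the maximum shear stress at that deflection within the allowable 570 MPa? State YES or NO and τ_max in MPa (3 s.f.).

N_a = Gd⁴/(8D³k) = (41.0×10³)(6.6⁴)/(8·28.0³·40) = 11.07 → N_a = 11
Actual rate k = Gd⁴/(8D³·11) = 40.272 N/mm
Working load F = kδ = 40.272·33 = 1329 N
C = 28.0/6.6 = 4.2424; K_W = (4C−1)/(4C−4)+0.615/C = 1.3763
τ_max = K_W·8FD/(πd³) = 1.3763·329.6 = 453.62 MPa
τ_max ≤ 570 MPa → acceptable

(a) 11 coils; (b) YES, τ_max = 454 MPa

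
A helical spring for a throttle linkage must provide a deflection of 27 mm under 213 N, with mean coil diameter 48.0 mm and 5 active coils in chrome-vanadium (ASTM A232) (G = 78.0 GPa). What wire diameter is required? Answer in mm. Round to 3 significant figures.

4.60 mm

Required rate k = F/δ = 213/27 = 7.8889 N/mm
d = (8D³N_a·k / G)^(1/4) = (8·48.0³·5·7.8889 / (78.0×10³))^0.25
  = (447.41)^0.25 = 4.5991 mm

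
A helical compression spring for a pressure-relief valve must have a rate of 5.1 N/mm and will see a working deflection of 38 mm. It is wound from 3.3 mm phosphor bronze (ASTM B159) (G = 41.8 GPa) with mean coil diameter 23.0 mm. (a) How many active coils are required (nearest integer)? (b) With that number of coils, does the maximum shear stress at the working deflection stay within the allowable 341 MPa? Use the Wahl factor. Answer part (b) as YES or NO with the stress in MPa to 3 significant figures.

N_a = Gd⁴/(8D³k) = (41.8×10³)(3.3⁴)/(8·23.0³·5.1) = 9.986 → N_a = 10
Actual rate k = Gd⁴/(8D³·10) = 5.0928 N/mm
Working load F = kδ = 5.0928·38 = 193.53 N
C = 23.0/3.3 = 6.9697; K_W = (4C−1)/(4C−4)+0.615/C = 1.2139
τ_max = K_W·8FD/(πd³) = 1.2139·315.4 = 382.86 MPa
τ_max > 341 MPa → exceeds allowable

(a) 10 coils; (b) NO, τ_max = 383 MPa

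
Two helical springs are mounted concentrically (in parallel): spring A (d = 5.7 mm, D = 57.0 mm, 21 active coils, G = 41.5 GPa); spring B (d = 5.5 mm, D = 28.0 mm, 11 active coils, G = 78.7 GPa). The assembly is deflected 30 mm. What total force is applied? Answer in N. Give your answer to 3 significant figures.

k_A = Gd⁴/(8D³N_a) = (41.5×10³)(5.7⁴)/(8·57.0³·21) = 1.408 N/mm
k_B = Gd⁴/(8D³N_a) = (78.7×10³)(5.5⁴)/(8·28.0³·11) = 37.279 N/mm
Parallel: k_eq = 1.408 + 37.279 = 38.687 N/mm
F = k_eq·δ = 38.687·30 = 1160.6 N

1160 N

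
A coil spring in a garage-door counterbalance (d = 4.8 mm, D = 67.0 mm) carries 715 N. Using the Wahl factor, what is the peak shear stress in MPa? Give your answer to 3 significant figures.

Spring index C = D/d = 67.0/4.8 = 13.9583
K_W = (4C−1)/(4C−4) + 0.615/C = 54.833/51.833 + 0.0441 = 1.1019
τ₀ = 8FD/(πd³) = 8·715·67.0/(π·4.8³) = 383240/347.44 = 1103.1 MPa
τ_max = K·τ₀ = 1.1019 × 1103.1 = 1215.5 MPa

1220 MPa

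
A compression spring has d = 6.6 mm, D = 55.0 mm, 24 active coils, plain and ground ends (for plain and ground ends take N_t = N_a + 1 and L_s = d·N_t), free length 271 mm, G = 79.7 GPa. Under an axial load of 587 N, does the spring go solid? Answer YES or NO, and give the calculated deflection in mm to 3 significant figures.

k = Gd⁴/(8D³N_a) = (79.7×10³)(6.6⁴)/(8·55.0³·24) = 4.7342 N/mm
N_t = 25; L_s = 6.6·25 = 165 mm; δ_solid = L₀ − L_s = 271 − 165 = 106 mm
δ = F/k = 587/4.7342 = 123.99 mm
δ ≥ δ_solid → spring goes solid

YES, δ = 124 mm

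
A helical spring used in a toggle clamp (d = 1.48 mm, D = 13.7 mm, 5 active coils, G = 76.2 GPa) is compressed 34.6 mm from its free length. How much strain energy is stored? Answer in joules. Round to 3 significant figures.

2.13 J

k = Gd⁴/(8D³N_a) = (76.2×10³)(1.48⁴)/(8·13.7³·5) = 3.5545 N/mm
U = ½kδ² = 0.5 × 3.5545 × 34.6² = 2127.7 N·mm = 2.1277 J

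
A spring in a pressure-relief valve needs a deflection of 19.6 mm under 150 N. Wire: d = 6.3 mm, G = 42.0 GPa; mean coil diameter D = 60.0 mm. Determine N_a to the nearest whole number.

Required rate k = F/δ = 150/19.6 = 7.6531 N/mm
N_a = Gd⁴/(8D³k) = (42.0×10³ × 6.3⁴)/(8 × 60.0³ × 7.6531)
    = 6.61624e+07 / 1.32245e+07 = 5.003 → 5 coils

5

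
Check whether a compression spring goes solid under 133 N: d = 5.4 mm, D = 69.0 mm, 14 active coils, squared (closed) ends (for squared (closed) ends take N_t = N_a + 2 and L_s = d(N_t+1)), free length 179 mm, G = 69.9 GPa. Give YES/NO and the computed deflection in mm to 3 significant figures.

k = Gd⁴/(8D³N_a) = (69.9×10³)(5.4⁴)/(8·69.0³·14) = 1.6154 N/mm
N_t = 16; L_s = 5.4·17 = 91.8 mm; δ_solid = L₀ − L_s = 179 − 91.8 = 87.2 mm
δ = F/k = 133/1.6154 = 82.331 mm
δ < δ_solid → spring does not go solid

NO, δ = 82.3 mm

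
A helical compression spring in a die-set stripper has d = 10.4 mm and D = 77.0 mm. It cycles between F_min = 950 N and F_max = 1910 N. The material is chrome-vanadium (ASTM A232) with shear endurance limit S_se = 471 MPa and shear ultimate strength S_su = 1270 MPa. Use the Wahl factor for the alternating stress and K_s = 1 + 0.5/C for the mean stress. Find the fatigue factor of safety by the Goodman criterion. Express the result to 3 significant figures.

C = D/d = 77.0/10.4 = 7.4038; K_W = (4C−1)/(4C−4)+0.615/C = 1.2002; K_s = 1+0.5/C = 1.0675
F_a = (F_max−F_min)/2 = 480 N; F_m = (F_max+F_min)/2 = 1430 N
τ_a = K_W·8F_aD/(πd³) = 1.2002 × 83.67 = 100.42 MPa
τ_m = K_s·8F_mD/(πd³) = 1.0675 × 249.27 = 266.1 MPa
Goodman: 1/n_f = τ_a/S_se + τ_m/S_su = 100.42/471 + 266.1/1270 = 0.21321 + 0.20953 = 0.42273
n_f = 1/0.42273 = 2.366

2.37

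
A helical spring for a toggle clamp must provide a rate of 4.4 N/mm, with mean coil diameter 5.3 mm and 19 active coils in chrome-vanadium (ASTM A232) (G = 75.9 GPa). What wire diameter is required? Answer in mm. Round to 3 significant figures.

d = (8D³N_a·k / G)^(1/4) = (8·5.3³·19·4.4 / (75.9×10³))^0.25
  = (1.3118)^0.25 = 1.0702 mm

1.07 mm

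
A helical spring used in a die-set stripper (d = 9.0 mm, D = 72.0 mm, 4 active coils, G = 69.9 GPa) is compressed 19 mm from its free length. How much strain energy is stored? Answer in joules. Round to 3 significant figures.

6.93 J

k = Gd⁴/(8D³N_a) = (69.9×10³)(9.0⁴)/(8·72.0³·4) = 38.397 N/mm
U = ½kδ² = 0.5 × 38.397 × 19² = 6930.7 N·mm = 6.9307 J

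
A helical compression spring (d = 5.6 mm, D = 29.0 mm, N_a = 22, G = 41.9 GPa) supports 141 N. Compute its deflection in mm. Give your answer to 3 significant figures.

14.7 mm

k = Gd⁴/(8D³N_a) = (41.9×10³)(5.6⁴)/(8·29.0³·22) = 9.5997 N/mm
δ = F/k = 141 / 9.5997 = 14.688 mm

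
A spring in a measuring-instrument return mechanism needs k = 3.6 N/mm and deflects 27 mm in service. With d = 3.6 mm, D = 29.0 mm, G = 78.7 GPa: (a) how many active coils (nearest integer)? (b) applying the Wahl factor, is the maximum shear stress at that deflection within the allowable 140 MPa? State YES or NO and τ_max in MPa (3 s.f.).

(a) 19 coils; (b) NO, τ_max = 180 MPa

N_a = Gd⁴/(8D³k) = (78.7×10³)(3.6⁴)/(8·29.0³·3.6) = 18.82 → N_a = 19
Actual rate k = Gd⁴/(8D³·19) = 3.5657 N/mm
Working load F = kδ = 3.5657·27 = 96.274 N
C = 29.0/3.6 = 8.0556; K_W = (4C−1)/(4C−4)+0.615/C = 1.1826
τ_max = K_W·8FD/(πd³) = 1.1826·152.38 = 180.22 MPa
τ_max > 140 MPa → exceeds allowable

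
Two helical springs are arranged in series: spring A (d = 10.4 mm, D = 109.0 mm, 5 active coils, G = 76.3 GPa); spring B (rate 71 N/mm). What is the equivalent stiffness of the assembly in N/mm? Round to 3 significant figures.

13.9 N/mm

k_A = Gd⁴/(8D³N_a) = (76.3×10³)(10.4⁴)/(8·109.0³·5) = 17.231 N/mm
Series: 1/k_eq = 1/17.231 + 1/71 = 0.072118; k_eq = 13.866 N/mm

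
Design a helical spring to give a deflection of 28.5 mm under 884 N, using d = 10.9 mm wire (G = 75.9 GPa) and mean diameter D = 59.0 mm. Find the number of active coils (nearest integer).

21

Required rate k = F/δ = 884/28.5 = 31.018 N/mm
N_a = Gd⁴/(8D³k) = (75.9×10³ × 10.9⁴)/(8 × 59.0³ × 31.018)
    = 1.07139e+09 / 5.09628e+07 = 21.02 → 21 coils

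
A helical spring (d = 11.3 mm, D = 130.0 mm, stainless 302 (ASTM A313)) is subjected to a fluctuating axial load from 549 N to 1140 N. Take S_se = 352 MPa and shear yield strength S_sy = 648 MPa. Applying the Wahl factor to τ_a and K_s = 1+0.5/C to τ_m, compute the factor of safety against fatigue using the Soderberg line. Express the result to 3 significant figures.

C = D/d = 130.0/11.3 = 11.5044; K_W = (4C−1)/(4C−4)+0.615/C = 1.1249; K_s = 1+0.5/C = 1.0435
F_a = (F_max−F_min)/2 = 295.5 N; F_m = (F_max+F_min)/2 = 844.5 N
τ_a = K_W·8F_aD/(πd³) = 1.1249 × 67.796 = 76.261 MPa
τ_m = K_s·8F_mD/(πd³) = 1.0435 × 193.75 = 202.17 MPa
Soderberg: 1/n_f = τ_a/S_se + τ_m/S_sy = 76.261/352 + 202.17/648 = 0.21665 + 0.31200 = 0.52865
n_f = 1/0.52865 = 1.892

1.89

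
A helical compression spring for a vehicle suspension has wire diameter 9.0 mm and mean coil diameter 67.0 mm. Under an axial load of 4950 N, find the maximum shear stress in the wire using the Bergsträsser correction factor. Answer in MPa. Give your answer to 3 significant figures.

1370 MPa

Spring index C = D/d = 67.0/9.0 = 7.4444
K_B = (4C+2)/(4C−3) = 31.778/26.778 = 1.1867
τ₀ = 8FD/(πd³) = 8·4950·67.0/(π·9.0³) = 2.6532e+06/2290.2 = 1158.5 MPa
τ_max = K·τ₀ = 1.1867 × 1158.5 = 1374.8 MPa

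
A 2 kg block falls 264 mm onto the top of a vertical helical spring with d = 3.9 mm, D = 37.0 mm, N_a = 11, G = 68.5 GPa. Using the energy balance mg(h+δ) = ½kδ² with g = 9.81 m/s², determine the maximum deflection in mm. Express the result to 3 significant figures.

k = Gd⁴/(8D³N_a) = (68.5×10³)(3.9⁴)/(8·37.0³·11) = 3.5552 N/mm
W = mg = 2 × 9.81 = 19.62 N
½kδ² − Wδ − Wh = 0 → δ = (W + √(W² + 2kWh))/k
δ = (19.62 + √(384.94 + 36829.4))/3.5552 = (19.62 + 192.91)/3.5552 = 59.78 mm

59.8 mm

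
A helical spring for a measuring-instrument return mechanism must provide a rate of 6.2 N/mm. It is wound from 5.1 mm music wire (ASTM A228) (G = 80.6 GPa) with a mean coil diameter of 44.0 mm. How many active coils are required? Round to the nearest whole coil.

N_a = Gd⁴/(8D³k) = (80.6×10³ × 5.1⁴)/(8 × 44.0³ × 6.2)
    = 5.45275e+07 / 4.22513e+06 = 12.91 → 13 coils

13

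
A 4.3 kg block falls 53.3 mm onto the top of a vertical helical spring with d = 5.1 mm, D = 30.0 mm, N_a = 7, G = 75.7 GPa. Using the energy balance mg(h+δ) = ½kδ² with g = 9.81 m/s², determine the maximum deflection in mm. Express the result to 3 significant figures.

k = Gd⁴/(8D³N_a) = (75.7×10³)(5.1⁴)/(8·30.0³·7) = 33.871 N/mm
W = mg = 4.3 × 9.81 = 42.183 N
½kδ² − Wδ − Wh = 0 → δ = (W + √(W² + 2kWh))/k
δ = (42.183 + √(1779.4 + 152307))/33.871 = (42.183 + 392.54)/33.871 = 12.835 mm

12.8 mm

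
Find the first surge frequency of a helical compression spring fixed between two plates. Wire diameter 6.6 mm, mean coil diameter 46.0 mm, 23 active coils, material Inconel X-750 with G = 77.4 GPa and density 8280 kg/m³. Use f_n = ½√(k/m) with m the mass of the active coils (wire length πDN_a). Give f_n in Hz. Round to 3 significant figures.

46.7 Hz

k = Gd⁴/(8D³N_a) = (77.4×10³)(6.6⁴)/(8·46.0³·23) = 8.2002 N/mm = 8200.2 N/m
Wire length L = πDN_a = π·46.0·23 = 3323.8 mm
m = ρ·(πd²/4)·L = 8280 × 34.212×10⁻⁶ m² × 3.3238 m = 0.94155 kg
f_n = ½√(k/m) = 0.5·√(8200.2/0.94155) = 0.5·√(8709.3) = 46.662 Hz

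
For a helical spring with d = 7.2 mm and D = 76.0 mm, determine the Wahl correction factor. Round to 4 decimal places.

1.1368

C = D/d = 76.0/7.2 = 10.5556
K_W = (4C−1)/(4C−4) + 0.615/C = 41.222/38.222 + 0.0583 = 1.1368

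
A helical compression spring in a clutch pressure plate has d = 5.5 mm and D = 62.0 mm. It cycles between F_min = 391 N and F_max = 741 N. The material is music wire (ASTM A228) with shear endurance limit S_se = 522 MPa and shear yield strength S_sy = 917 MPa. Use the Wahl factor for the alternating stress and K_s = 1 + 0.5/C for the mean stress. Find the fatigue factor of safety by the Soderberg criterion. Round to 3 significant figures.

1.03

C = D/d = 62.0/5.5 = 11.2727; K_W = (4C−1)/(4C−4)+0.615/C = 1.1276; K_s = 1+0.5/C = 1.0444
F_a = (F_max−F_min)/2 = 175 N; F_m = (F_max+F_min)/2 = 566 N
τ_a = K_W·8F_aD/(πd³) = 1.1276 × 166.07 = 187.25 MPa
τ_m = K_s·8F_mD/(πd³) = 1.0444 × 537.11 = 560.93 MPa
Soderberg: 1/n_f = τ_a/S_se + τ_m/S_sy = 187.25/522 + 560.93/917 = 0.35872 + 0.61170 = 0.97042
n_f = 1/0.97042 = 1.03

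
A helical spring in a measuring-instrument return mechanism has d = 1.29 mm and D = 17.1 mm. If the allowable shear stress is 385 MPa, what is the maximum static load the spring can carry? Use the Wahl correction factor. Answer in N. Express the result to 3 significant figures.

17.1 N

C = D/d = 17.1/1.29 = 13.2558
K_W = (4C−1)/(4C−4) + 0.615/C = 52.023/49.023 + 0.0464 = 1.1076
τ_max = K·8FD/(πd³) → F_max = τ_allow·πd³/(8DK)
F_max = 385·π·1.29³/(8·17.1·1.1076) = 2596.4/151.52 = 17.136 N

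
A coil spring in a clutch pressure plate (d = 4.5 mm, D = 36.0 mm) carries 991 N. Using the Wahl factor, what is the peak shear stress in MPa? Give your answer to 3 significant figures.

Spring index C = D/d = 36.0/4.5 = 8.0000
K_W = (4C−1)/(4C−4) + 0.615/C = 31.000/28.000 + 0.0769 = 1.1840
τ₀ = 8FD/(πd³) = 8·991·36.0/(π·4.5³) = 285408/286.28 = 996.96 MPa
τ_max = K·τ₀ = 1.1840 × 996.96 = 1180.4 MPa

1180 MPa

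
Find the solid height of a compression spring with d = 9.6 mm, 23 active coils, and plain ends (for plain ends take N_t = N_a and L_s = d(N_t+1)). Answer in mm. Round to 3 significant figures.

230 mm

plain ends: N_t = N_a = 23
L_s = d·(N_t+1) = 9.6 × 24 = 230.4 mm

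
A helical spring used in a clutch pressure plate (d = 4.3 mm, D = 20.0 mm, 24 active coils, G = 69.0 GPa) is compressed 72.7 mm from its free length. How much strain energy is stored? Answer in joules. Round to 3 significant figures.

k = Gd⁴/(8D³N_a) = (69.0×10³)(4.3⁴)/(8·20.0³·24) = 15.358 N/mm
U = ½kδ² = 0.5 × 15.358 × 72.7² = 40585 N·mm = 40.585 J

40.6 J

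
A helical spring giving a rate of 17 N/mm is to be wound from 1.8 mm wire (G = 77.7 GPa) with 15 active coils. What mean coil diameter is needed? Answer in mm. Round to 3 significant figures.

D = (Gd⁴/(8N_a·k))^(1/3) = (77.7×10³·1.8⁴/(8·15·17))^(1/3)
  = (399.835)^(1/3) = 7.3671 mm

7.37 mm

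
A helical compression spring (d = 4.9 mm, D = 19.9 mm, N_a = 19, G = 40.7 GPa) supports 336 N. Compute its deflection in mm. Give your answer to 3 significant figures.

k = Gd⁴/(8D³N_a) = (40.7×10³)(4.9⁴)/(8·19.9³·19) = 19.587 N/mm
δ = F/k = 336 / 19.587 = 17.154 mm

17.2 mm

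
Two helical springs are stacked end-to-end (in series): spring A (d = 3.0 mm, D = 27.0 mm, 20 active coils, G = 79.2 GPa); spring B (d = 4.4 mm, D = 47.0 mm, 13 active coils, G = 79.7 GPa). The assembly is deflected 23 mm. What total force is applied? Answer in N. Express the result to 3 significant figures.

27.0 N

k_A = Gd⁴/(8D³N_a) = (79.2×10³)(3.0⁴)/(8·27.0³·20) = 2.037 N/mm
k_B = Gd⁴/(8D³N_a) = (79.7×10³)(4.4⁴)/(8·47.0³·13) = 2.7666 N/mm
Series: 1/k_eq = 1/2.037 + 1/2.7666 = 0.85237; k_eq = 1.1732 N/mm
F = k_eq·δ = 1.1732·23 = 26.984 N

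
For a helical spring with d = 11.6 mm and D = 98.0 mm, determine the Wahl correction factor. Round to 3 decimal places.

C = D/d = 98.0/11.6 = 8.4483
K_W = (4C−1)/(4C−4) + 0.615/C = 32.793/29.793 + 0.0728 = 1.1735

1.173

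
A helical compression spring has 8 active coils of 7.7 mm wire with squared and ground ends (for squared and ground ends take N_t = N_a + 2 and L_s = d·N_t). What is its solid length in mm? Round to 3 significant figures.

squared and ground ends: N_t = N_a + 2 = 8 + 2 = 10
L_s = d·N_t = 7.7 × 10 = 77 mm

77.0 mm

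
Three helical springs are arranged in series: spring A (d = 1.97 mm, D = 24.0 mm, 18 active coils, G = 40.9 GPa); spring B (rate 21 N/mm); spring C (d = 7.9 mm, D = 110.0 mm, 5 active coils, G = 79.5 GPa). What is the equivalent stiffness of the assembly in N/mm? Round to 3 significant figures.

k_A = Gd⁴/(8D³N_a) = (40.9×10³)(1.97⁴)/(8·24.0³·18) = 0.30945 N/mm
k_C = Gd⁴/(8D³N_a) = (79.5×10³)(7.9⁴)/(8·110.0³·5) = 5.8162 N/mm
Series: 1/k_eq = 1/0.30945 + 1/21 + 1/5.8162 = 3.4511; k_eq = 0.28976 N/mm

0.290 N/mm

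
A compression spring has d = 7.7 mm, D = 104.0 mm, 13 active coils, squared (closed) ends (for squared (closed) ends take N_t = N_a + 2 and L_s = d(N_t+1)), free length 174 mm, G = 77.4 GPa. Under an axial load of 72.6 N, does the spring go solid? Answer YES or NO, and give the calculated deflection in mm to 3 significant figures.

k = Gd⁴/(8D³N_a) = (77.4×10³)(7.7⁴)/(8·104.0³·13) = 2.3258 N/mm
N_t = 15; L_s = 7.7·16 = 123.2 mm; δ_solid = L₀ − L_s = 174 − 123.2 = 50.8 mm
δ = F/k = 72.6/2.3258 = 31.215 mm
δ < δ_solid → spring does not go solid

NO, δ = 31.2 mm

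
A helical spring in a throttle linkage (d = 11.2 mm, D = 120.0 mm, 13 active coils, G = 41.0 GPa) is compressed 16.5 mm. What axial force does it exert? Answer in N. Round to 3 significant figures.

59.2 N

k = Gd⁴/(8D³N_a) = (41.0×10³)(11.2⁴)/(8·120.0³·13) = 3.5899 N/mm
F = k·δ = 3.5899 × 16.5 = 59.233 N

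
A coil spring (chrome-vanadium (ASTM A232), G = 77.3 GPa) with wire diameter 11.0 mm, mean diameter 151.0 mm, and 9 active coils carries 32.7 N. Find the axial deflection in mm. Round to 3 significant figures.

k = Gd⁴/(8D³N_a) = (77.3×10³)(11.0⁴)/(8·151.0³·9) = 4.5655 N/mm
δ = F/k = 32.7 / 4.5655 = 7.1624 mm

7.16 mm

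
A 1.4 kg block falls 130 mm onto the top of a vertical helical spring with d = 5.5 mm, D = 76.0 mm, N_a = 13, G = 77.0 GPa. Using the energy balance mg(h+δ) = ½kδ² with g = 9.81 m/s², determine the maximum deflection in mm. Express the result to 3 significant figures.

57.8 mm

k = Gd⁴/(8D³N_a) = (77.0×10³)(5.5⁴)/(8·76.0³·13) = 1.5434 N/mm
W = mg = 1.4 × 9.81 = 13.734 N
½kδ² − Wδ − Wh = 0 → δ = (W + √(W² + 2kWh))/k
δ = (13.734 + √(188.62 + 5511.09))/1.5434 = (13.734 + 75.496)/1.5434 = 57.816 mm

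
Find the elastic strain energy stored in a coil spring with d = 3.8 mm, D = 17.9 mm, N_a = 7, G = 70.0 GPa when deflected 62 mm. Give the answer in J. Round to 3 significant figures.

87.3 J

k = Gd⁴/(8D³N_a) = (70.0×10³)(3.8⁴)/(8·17.9³·7) = 45.445 N/mm
U = ½kδ² = 0.5 × 45.445 × 62² = 87345 N·mm = 87.345 J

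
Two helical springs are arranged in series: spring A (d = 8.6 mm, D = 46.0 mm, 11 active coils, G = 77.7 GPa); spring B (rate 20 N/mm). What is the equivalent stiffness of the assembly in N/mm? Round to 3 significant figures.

k_A = Gd⁴/(8D³N_a) = (77.7×10³)(8.6⁴)/(8·46.0³·11) = 49.62 N/mm
Series: 1/k_eq = 1/49.62 + 1/20 = 0.070153; k_eq = 14.255 N/mm

14.3 N/mm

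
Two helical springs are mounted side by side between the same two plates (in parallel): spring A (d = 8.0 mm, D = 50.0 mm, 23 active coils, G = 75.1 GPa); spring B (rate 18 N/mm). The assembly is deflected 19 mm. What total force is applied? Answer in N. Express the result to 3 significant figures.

596 N

k_A = Gd⁴/(8D³N_a) = (75.1×10³)(8.0⁴)/(8·50.0³·23) = 13.374 N/mm
Parallel: k_eq = 13.374 + 18 = 31.374 N/mm
F = k_eq·δ = 31.374·19 = 596.11 N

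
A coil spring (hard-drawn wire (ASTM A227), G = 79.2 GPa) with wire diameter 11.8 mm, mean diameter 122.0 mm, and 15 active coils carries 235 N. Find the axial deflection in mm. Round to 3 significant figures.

k = Gd⁴/(8D³N_a) = (79.2×10³)(11.8⁴)/(8·122.0³·15) = 7.0468 N/mm
δ = F/k = 235 / 7.0468 = 33.348 mm

33.3 mm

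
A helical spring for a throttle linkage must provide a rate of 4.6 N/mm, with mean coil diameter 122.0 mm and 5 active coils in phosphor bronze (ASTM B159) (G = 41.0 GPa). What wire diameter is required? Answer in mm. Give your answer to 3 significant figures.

9.50 mm

d = (8D³N_a·k / G)^(1/4) = (8·122.0³·5·4.6 / (41.0×10³))^0.25
  = (8149.2)^0.25 = 9.5012 mm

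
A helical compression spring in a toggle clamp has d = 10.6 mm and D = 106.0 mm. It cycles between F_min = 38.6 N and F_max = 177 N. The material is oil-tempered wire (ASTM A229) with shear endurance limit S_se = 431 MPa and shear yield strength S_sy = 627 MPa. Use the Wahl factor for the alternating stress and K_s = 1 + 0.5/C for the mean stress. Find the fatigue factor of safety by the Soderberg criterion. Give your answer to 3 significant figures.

C = D/d = 106.0/10.6 = 10.0000; K_W = (4C−1)/(4C−4)+0.615/C = 1.1448; K_s = 1+0.5/C = 1.0500
F_a = (F_max−F_min)/2 = 69.2 N; F_m = (F_max+F_min)/2 = 107.8 N
τ_a = K_W·8F_aD/(πd³) = 1.1448 × 15.683 = 17.955 MPa
τ_m = K_s·8F_mD/(πd³) = 1.0500 × 24.431 = 25.653 MPa
Soderberg: 1/n_f = τ_a/S_se + τ_m/S_sy = 17.955/431 + 25.653/627 = 0.04166 + 0.04091 = 0.082572
n_f = 1/0.082572 = 12.11

12.1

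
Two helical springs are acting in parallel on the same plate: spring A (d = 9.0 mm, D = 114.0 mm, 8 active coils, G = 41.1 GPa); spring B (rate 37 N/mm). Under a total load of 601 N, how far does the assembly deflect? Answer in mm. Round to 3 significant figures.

15.1 mm

k_A = Gd⁴/(8D³N_a) = (41.1×10³)(9.0⁴)/(8·114.0³·8) = 2.8439 N/mm
Parallel: k_eq = 2.8439 + 37 = 39.844 N/mm
δ = F/k_eq = 601/39.844 = 15.084 mm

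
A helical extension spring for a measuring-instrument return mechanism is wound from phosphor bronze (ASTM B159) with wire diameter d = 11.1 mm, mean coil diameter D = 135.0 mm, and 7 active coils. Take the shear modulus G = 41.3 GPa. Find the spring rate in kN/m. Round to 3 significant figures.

4.55 kN/m

k = Gd⁴/(8D³N_a) = (41.3×10³ × 11.1⁴) / (8 × 135.0³ × 7)
  = 6.26963e+08 / 1.37781e+08 = 4.5504 N/mm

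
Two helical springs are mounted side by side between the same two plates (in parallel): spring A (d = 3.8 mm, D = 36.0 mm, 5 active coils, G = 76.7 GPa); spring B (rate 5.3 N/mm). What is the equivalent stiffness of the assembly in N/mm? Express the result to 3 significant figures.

13.9 N/mm

k_A = Gd⁴/(8D³N_a) = (76.7×10³)(3.8⁴)/(8·36.0³·5) = 8.5696 N/mm
Parallel: k_eq = 8.5696 + 5.3 = 13.87 N/mm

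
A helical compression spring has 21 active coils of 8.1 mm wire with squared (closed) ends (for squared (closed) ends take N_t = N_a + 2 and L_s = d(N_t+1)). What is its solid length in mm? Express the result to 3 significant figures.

squared (closed) ends: N_t = N_a + 2 = 21 + 2 = 23
L_s = d·(N_t+1) = 8.1 × 24 = 194.4 mm

194 mm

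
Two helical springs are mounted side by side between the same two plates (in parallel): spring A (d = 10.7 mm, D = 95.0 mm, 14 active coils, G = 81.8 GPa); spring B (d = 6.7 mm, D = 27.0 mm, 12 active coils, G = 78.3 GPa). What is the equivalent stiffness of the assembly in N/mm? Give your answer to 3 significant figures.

94.7 N/mm

k_A = Gd⁴/(8D³N_a) = (81.8×10³)(10.7⁴)/(8·95.0³·14) = 11.166 N/mm
k_B = Gd⁴/(8D³N_a) = (78.3×10³)(6.7⁴)/(8·27.0³·12) = 83.502 N/mm
Parallel: k_eq = 11.166 + 83.502 = 94.668 N/mm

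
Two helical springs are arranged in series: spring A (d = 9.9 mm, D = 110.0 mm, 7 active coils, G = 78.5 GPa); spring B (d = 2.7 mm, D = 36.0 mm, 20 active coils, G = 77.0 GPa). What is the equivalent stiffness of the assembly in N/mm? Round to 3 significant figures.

k_A = Gd⁴/(8D³N_a) = (78.5×10³)(9.9⁴)/(8·110.0³·7) = 10.117 N/mm
k_B = Gd⁴/(8D³N_a) = (77.0×10³)(2.7⁴)/(8·36.0³·20) = 0.54817 N/mm
Series: 1/k_eq = 1/10.117 + 1/0.54817 = 1.9231; k_eq = 0.52 N/mm

0.520 N/mm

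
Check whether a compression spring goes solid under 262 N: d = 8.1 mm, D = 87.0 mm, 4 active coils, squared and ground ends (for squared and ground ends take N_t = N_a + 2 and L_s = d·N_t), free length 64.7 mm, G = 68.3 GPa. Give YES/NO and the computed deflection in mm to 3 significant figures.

YES, δ = 18.8 mm

k = Gd⁴/(8D³N_a) = (68.3×10³)(8.1⁴)/(8·87.0³·4) = 13.953 N/mm
N_t = 6; L_s = 8.1·6 = 48.6 mm; δ_solid = L₀ − L_s = 64.7 − 48.6 = 16.1 mm
δ = F/k = 262/13.953 = 18.778 mm
δ ≥ δ_solid → spring goes solid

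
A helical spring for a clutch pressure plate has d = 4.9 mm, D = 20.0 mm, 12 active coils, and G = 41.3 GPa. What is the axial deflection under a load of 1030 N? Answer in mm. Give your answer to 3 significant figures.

k = Gd⁴/(8D³N_a) = (41.3×10³)(4.9⁴)/(8·20.0³·12) = 31.001 N/mm
δ = F/k = 1030 / 31.001 = 33.225 mm

33.2 mm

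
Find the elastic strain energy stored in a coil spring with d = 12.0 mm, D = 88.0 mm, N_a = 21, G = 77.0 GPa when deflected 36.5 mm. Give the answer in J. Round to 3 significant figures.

k = Gd⁴/(8D³N_a) = (77.0×10³)(12.0⁴)/(8·88.0³·21) = 13.946 N/mm
U = ½kδ² = 0.5 × 13.946 × 36.5² = 9290 N·mm = 9.29 J

9.29 J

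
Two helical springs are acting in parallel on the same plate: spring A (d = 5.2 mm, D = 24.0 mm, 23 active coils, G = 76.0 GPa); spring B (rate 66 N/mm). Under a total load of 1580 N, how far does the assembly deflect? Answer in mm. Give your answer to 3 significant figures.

18.0 mm

k_A = Gd⁴/(8D³N_a) = (76.0×10³)(5.2⁴)/(8·24.0³·23) = 21.846 N/mm
Parallel: k_eq = 21.846 + 66 = 87.846 N/mm
δ = F/k_eq = 1580/87.846 = 17.986 mm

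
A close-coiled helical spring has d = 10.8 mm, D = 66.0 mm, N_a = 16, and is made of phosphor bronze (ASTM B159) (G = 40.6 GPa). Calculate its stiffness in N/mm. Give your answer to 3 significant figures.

15.0 N/mm

k = Gd⁴/(8D³N_a) = (40.6×10³ × 10.8⁴) / (8 × 66.0³ × 16)
  = 5.52359e+08 / 3.67995e+07 = 15.01 N/mm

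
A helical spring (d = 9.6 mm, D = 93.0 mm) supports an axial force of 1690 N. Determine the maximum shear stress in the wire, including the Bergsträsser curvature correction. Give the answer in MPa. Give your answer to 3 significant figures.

516 MPa

Spring index C = D/d = 93.0/9.6 = 9.6875
K_B = (4C+2)/(4C−3) = 40.750/35.750 = 1.1399
τ₀ = 8FD/(πd³) = 8·1690·93.0/(π·9.6³) = 1.25736e+06/2779.5 = 452.37 MPa
τ_max = K·τ₀ = 1.1399 × 452.37 = 515.64 MPa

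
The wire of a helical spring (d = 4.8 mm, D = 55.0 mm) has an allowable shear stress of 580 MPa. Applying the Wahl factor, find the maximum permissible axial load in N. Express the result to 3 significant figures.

407 N

C = D/d = 55.0/4.8 = 11.4583
K_W = (4C−1)/(4C−4) + 0.615/C = 44.833/41.833 + 0.0537 = 1.1254
τ_max = K·8FD/(πd³) → F_max = τ_allow·πd³/(8DK)
F_max = 580·π·4.8³/(8·55.0·1.1254) = 2.0151e+05/495.17 = 406.96 N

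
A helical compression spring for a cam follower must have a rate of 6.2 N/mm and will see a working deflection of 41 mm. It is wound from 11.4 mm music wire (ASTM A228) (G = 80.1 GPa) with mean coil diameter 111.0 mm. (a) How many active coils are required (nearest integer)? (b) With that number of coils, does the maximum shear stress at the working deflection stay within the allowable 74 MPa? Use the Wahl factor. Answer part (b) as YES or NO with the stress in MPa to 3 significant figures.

(a) 20 coils; (b) YES, τ_max = 55.6 MPa

N_a = Gd⁴/(8D³k) = (80.1×10³)(11.4⁴)/(8·111.0³·6.2) = 19.94 → N_a = 20
Actual rate k = Gd⁴/(8D³·20) = 6.1825 N/mm
Working load F = kδ = 6.1825·41 = 253.48 N
C = 111.0/11.4 = 9.7368; K_W = (4C−1)/(4C−4)+0.615/C = 1.1490
τ_max = K_W·8FD/(πd³) = 1.1490·48.361 = 55.567 MPa
τ_max ≤ 74 MPa → acceptable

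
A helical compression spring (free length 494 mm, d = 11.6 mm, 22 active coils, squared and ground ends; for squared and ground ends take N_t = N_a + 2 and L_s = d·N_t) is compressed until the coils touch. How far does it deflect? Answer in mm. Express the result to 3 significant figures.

N_t = 24; L_s = 11.6·24 = 278.4 mm
δ_solid = L₀ − L_s = 494 − 278.4 = 215.6 mm

216 mm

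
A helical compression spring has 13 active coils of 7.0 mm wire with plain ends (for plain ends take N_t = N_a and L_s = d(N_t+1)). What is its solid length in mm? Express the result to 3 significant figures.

98.0 mm

plain ends: N_t = N_a = 13
L_s = d·(N_t+1) = 7.0 × 14 = 98 mm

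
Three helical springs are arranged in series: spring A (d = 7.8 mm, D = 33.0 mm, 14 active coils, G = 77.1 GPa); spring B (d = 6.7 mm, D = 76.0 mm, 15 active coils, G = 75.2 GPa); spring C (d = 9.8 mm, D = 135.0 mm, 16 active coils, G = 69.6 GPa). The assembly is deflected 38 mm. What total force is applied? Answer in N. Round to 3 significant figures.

k_A = Gd⁴/(8D³N_a) = (77.1×10³)(7.8⁴)/(8·33.0³·14) = 70.904 N/mm
k_B = Gd⁴/(8D³N_a) = (75.2×10³)(6.7⁴)/(8·76.0³·15) = 2.8767 N/mm
k_C = Gd⁴/(8D³N_a) = (69.6×10³)(9.8⁴)/(8·135.0³·16) = 2.0385 N/mm
Series: 1/k_eq = 1/70.904 + 1/2.8767 + 1/2.0385 = 0.85229; k_eq = 1.1733 N/mm
F = k_eq·δ = 1.1733·38 = 44.586 N

44.6 N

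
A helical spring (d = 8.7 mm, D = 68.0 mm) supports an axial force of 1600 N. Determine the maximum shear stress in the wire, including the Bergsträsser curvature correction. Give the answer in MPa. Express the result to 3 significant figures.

Spring index C = D/d = 68.0/8.7 = 7.8161
K_B = (4C+2)/(4C−3) = 33.264/28.264 = 1.1769
τ₀ = 8FD/(πd³) = 8·1600·68.0/(π·8.7³) = 870400/2068.7 = 420.74 MPa
τ_max = K·τ₀ = 1.1769 × 420.74 = 495.17 MPa

495 MPa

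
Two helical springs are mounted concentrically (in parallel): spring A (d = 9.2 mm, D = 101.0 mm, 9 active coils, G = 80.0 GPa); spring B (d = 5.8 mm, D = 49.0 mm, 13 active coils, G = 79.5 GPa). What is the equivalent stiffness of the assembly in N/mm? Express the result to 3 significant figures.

15.1 N/mm

k_A = Gd⁴/(8D³N_a) = (80.0×10³)(9.2⁴)/(8·101.0³·9) = 7.7258 N/mm
k_B = Gd⁴/(8D³N_a) = (79.5×10³)(5.8⁴)/(8·49.0³·13) = 7.3529 N/mm
Parallel: k_eq = 7.7258 + 7.3529 = 15.079 N/mm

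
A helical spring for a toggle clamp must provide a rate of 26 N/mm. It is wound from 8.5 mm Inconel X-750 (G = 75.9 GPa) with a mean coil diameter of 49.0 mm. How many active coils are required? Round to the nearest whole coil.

16

N_a = Gd⁴/(8D³k) = (75.9×10³ × 8.5⁴)/(8 × 49.0³ × 26)
    = 3.96203e+08 / 2.4471e+07 = 16.19 → 16 coils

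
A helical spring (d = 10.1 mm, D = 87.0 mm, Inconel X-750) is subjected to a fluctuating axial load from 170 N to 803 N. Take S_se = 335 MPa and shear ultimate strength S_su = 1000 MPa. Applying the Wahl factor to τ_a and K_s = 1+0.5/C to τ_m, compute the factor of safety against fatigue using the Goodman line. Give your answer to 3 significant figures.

C = D/d = 87.0/10.1 = 8.6139; K_W = (4C−1)/(4C−4)+0.615/C = 1.1699; K_s = 1+0.5/C = 1.0580
F_a = (F_max−F_min)/2 = 316.5 N; F_m = (F_max+F_min)/2 = 486.5 N
τ_a = K_W·8F_aD/(πd³) = 1.1699 × 68.056 = 79.619 MPa
τ_m = K_s·8F_mD/(πd³) = 1.0580 × 104.61 = 110.68 MPa
Goodman: 1/n_f = τ_a/S_se + τ_m/S_su = 79.619/335 + 110.68/1000 = 0.23767 + 0.11068 = 0.34835
n_f = 1/0.34835 = 2.871

2.87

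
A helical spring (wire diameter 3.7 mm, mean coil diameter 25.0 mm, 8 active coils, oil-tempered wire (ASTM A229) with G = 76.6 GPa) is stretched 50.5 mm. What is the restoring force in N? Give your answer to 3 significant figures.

725 N

k = Gd⁴/(8D³N_a) = (76.6×10³)(3.7⁴)/(8·25.0³·8) = 14.356 N/mm
F = k·δ = 14.356 × 50.5 = 724.98 N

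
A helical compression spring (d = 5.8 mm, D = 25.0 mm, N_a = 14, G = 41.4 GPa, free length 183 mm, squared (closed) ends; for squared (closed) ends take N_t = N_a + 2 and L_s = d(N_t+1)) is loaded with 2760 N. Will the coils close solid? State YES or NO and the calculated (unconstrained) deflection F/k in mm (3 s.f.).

k = Gd⁴/(8D³N_a) = (41.4×10³)(5.8⁴)/(8·25.0³·14) = 26.772 N/mm
N_t = 16; L_s = 5.8·17 = 98.6 mm; δ_solid = L₀ − L_s = 183 − 98.6 = 84.4 mm
δ = F/k = 2760/26.772 = 103.09 mm
δ ≥ δ_solid → spring goes solid

YES, δ = 103 mm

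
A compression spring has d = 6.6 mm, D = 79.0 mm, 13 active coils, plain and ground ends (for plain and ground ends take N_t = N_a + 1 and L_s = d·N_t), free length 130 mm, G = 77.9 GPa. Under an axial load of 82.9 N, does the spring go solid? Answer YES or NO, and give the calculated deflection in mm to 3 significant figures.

k = Gd⁴/(8D³N_a) = (77.9×10³)(6.6⁴)/(8·79.0³·13) = 2.8827 N/mm
N_t = 14; L_s = 6.6·14 = 92.4 mm; δ_solid = L₀ − L_s = 130 − 92.4 = 37.6 mm
δ = F/k = 82.9/2.8827 = 28.758 mm
δ < δ_solid → spring does not go solid

NO, δ = 28.8 mm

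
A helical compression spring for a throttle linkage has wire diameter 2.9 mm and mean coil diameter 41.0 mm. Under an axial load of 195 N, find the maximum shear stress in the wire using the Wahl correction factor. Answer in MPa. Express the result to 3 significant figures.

Spring index C = D/d = 41.0/2.9 = 14.1379
K_W = (4C−1)/(4C−4) + 0.615/C = 55.552/52.552 + 0.0435 = 1.1006
τ₀ = 8FD/(πd³) = 8·195·41.0/(π·2.9³) = 63960/76.62 = 834.77 MPa
τ_max = K·τ₀ = 1.1006 × 834.77 = 918.73 MPa

919 MPa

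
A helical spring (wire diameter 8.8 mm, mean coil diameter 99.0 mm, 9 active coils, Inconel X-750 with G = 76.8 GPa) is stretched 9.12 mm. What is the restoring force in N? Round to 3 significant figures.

60.1 N

k = Gd⁴/(8D³N_a) = (76.8×10³)(8.8⁴)/(8·99.0³·9) = 6.5926 N/mm
F = k·δ = 6.5926 × 9.12 = 60.124 N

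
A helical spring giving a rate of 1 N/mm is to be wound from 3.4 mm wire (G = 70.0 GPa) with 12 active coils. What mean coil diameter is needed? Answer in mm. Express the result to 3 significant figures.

D = (Gd⁴/(8N_a·k))^(1/3) = (70.0×10³·3.4⁴/(8·12·1))^(1/3)
  = (97441.2)^(1/3) = 46.0166 mm

46.0 mm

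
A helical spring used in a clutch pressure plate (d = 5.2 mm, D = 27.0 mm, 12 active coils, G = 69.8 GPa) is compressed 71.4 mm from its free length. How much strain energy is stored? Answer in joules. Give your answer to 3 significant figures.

k = Gd⁴/(8D³N_a) = (69.8×10³)(5.2⁴)/(8·27.0³·12) = 27.009 N/mm
U = ½kδ² = 0.5 × 27.009 × 71.4² = 68845 N·mm = 68.845 J

68.8 J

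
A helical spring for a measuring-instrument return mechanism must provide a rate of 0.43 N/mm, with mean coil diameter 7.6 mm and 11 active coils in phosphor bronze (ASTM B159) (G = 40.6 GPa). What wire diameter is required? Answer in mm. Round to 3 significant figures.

d = (8D³N_a·k / G)^(1/4) = (8·7.6³·11·0.43 / (40.6×10³))^0.25
  = (0.40913)^0.25 = 0.7998 mm

0.800 mm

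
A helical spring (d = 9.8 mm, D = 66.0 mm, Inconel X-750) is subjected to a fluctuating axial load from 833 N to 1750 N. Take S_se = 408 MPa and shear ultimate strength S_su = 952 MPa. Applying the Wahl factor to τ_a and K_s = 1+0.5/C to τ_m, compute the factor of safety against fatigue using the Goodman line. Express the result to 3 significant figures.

C = D/d = 66.0/9.8 = 6.7347; K_W = (4C−1)/(4C−4)+0.615/C = 1.2221; K_s = 1+0.5/C = 1.0742
F_a = (F_max−F_min)/2 = 458.5 N; F_m = (F_max+F_min)/2 = 1291.5 N
τ_a = K_W·8F_aD/(πd³) = 1.2221 × 81.874 = 100.06 MPa
τ_m = K_s·8F_mD/(πd³) = 1.0742 × 230.62 = 247.74 MPa
Goodman: 1/n_f = τ_a/S_se + τ_m/S_su = 100.06/408 + 247.74/952 = 0.24524 + 0.26023 = 0.50548
n_f = 1/0.50548 = 1.978

1.98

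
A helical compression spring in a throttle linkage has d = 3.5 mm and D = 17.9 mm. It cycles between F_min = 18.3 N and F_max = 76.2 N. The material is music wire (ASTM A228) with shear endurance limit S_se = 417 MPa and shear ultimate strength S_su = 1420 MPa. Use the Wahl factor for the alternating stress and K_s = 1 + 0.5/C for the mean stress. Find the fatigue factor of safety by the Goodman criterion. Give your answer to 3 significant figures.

7.41

C = D/d = 17.9/3.5 = 5.1143; K_W = (4C−1)/(4C−4)+0.615/C = 1.3025; K_s = 1+0.5/C = 1.0978
F_a = (F_max−F_min)/2 = 28.95 N; F_m = (F_max+F_min)/2 = 47.25 N
τ_a = K_W·8F_aD/(πd³) = 1.3025 × 30.778 = 40.089 MPa
τ_m = K_s·8F_mD/(πd³) = 1.0978 × 50.233 = 55.144 MPa
Goodman: 1/n_f = τ_a/S_se + τ_m/S_su = 40.089/417 + 55.144/1420 = 0.09614 + 0.03883 = 0.13497
n_f = 1/0.13497 = 7.409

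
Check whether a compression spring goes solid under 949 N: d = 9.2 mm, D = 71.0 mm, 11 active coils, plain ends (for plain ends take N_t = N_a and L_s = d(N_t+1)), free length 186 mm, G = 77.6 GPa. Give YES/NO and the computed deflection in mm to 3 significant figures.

NO, δ = 53.8 mm

k = Gd⁴/(8D³N_a) = (77.6×10³)(9.2⁴)/(8·71.0³·11) = 17.65 N/mm
N_t = 11; L_s = 9.2·12 = 110.4 mm; δ_solid = L₀ − L_s = 186 − 110.4 = 75.6 mm
δ = F/k = 949/17.65 = 53.766 mm
δ < δ_solid → spring does not go solid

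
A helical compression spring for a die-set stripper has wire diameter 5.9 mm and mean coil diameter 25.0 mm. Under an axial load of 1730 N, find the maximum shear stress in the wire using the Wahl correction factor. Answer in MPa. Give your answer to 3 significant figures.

Spring index C = D/d = 25.0/5.9 = 4.2373
K_W = (4C−1)/(4C−4) + 0.615/C = 15.949/12.949 + 0.1451 = 1.3768
τ₀ = 8FD/(πd³) = 8·1730·25.0/(π·5.9³) = 346000/645.22 = 536.25 MPa
τ_max = K·τ₀ = 1.3768 × 536.25 = 738.32 MPa

738 MPa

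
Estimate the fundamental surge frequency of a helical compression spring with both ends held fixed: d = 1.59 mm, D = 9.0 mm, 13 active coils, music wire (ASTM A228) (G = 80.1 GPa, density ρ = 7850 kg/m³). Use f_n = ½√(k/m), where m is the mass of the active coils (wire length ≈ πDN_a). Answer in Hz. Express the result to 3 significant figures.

543 Hz

k = Gd⁴/(8D³N_a) = (80.1×10³)(1.59⁴)/(8·9.0³·13) = 6.7524 N/mm = 6752.4 N/m
Wire length L = πDN_a = π·9.0·13 = 367.57 mm
m = ρ·(πd²/4)·L = 7850 × 1.9856×10⁻⁶ m² × 0.36757 m = 0.0057291 kg
f_n = ½√(k/m) = 0.5·√(6752.4/0.0057291) = 0.5·√(1.1786e+06) = 542.82 Hz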